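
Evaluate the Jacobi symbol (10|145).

0

Pull out 2: since 145 ≡ 1 (mod 8), (2/145) = +1.
Reciprocity: 5 ≡ 1 and 145 ≡ 1 (mod 4), so (5/145) = +(145/5).
Reduce top mod 5: now compute (0/5).
Top reduces to 0: gcd > 1, so the symbol is 0.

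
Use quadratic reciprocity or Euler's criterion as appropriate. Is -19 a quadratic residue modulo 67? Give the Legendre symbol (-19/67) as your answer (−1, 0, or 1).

First reduce: -19 ≡ 48 (mod 67).
Pull out 2^4: since 67 ≡ 3 (mod 8), (2/67) = -1, so (2/67)^4 = +1.
Reciprocity: 3 ≡ 3 and 67 ≡ 3 (mod 4), so (3/67) = −(67/3).
Reduce top mod 3: now compute (1/3).
Reached (1/3) = 1. Collecting the sign flips along the way, the symbol is -1.

-1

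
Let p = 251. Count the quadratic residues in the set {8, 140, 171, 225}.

2

(8/251) = -1 → non-residue.
(140/251) = +1 → QR.
(171/251) = -1 → non-residue.
(225/251) = +1 → QR.
Total quadratic residues among the 4: 2.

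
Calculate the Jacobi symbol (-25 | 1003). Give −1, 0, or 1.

-1

First reduce: -25 ≡ 978 (mod 1003).
Pull out 2: since 1003 ≡ 3 (mod 8), (2/1003) = -1.
Reciprocity: 489 ≡ 1 and 1003 ≡ 3 (mod 4), so (489/1003) = +(1003/489).
Reduce top mod 489: now compute (25/489).
Reciprocity: 25 ≡ 1 and 489 ≡ 1 (mod 4), so (25/489) = +(489/25).
Reduce top mod 25: now compute (14/25).
Pull out 2: since 25 ≡ 1 (mod 8), (2/25) = +1.
Reciprocity: 7 ≡ 3 and 25 ≡ 1 (mod 4), so (7/25) = +(25/7).
Reduce top mod 7: now compute (4/7).
Pull out 2^2: since 7 ≡ 7 (mod 8), (2/7) = +1, so (2/7)^2 = +1.
Reached (1/7) = 1. Collecting the sign flips along the way, the symbol is -1.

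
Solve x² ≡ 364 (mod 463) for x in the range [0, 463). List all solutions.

144, 319

Since 463 ≡ 3 (mod 4), a square root of 364 is 364^((463+1)/4) = 364^116 mod 463.
Repeated squaring: 364^2≡78, 364^4≡65, 364^8≡58, 364^16≡123, 364^32≡313, 364^64≡276 (mod 463).
364^116 = 364^(64+32+16+4) ≡ 144 (mod 463).
Check: 144² = 20736 ≡ 364 (mod 463). The two roots are 144 and 319.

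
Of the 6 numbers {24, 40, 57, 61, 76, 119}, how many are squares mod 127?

2

(24/127) = -1 → non-residue.
(40/127) = -1 → non-residue.
(57/127) = -1 → non-residue.
(61/127) = +1 → QR.
(76/127) = +1 → QR.
(119/127) = -1 → non-residue.
Total quadratic residues among the 6: 2.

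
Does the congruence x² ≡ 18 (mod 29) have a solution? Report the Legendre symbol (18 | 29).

Pull out 2: since 29 ≡ 5 (mod 8), (2/29) = -1.
Reciprocity: 9 ≡ 1 and 29 ≡ 1 (mod 4), so (9/29) = +(29/9).
Reduce top mod 9: now compute (2/9).
Pull out 2: since 9 ≡ 1 (mod 8), (2/9) = +1.
Reached (1/9) = 1. Collecting the sign flips along the way, the symbol is -1.

-1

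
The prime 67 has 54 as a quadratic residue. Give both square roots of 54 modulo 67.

11, 56

Since 67 ≡ 3 (mod 4), a square root of 54 is 54^((67+1)/4) = 54^17 mod 67.
Repeated squaring: 54^2≡35, 54^4≡19, 54^8≡26, 54^16≡6 (mod 67).
54^17 = 54^(16+1) ≡ 56 (mod 67).
Check: 56² = 3136 ≡ 54 (mod 67). The two roots are 11 and 56.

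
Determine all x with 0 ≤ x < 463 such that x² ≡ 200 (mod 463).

178, 285

Since 463 ≡ 3 (mod 4), a square root of 200 is 200^((463+1)/4) = 200^116 mod 463.
Repeated squaring: 200^2≡182, 200^4≡251, 200^8≡33, 200^16≡163, 200^32≡178, 200^64≡200 (mod 463).
200^116 = 200^(64+32+16+4) ≡ 178 (mod 463).
Check: 178² = 31684 ≡ 200 (mod 463). The two roots are 178 and 285.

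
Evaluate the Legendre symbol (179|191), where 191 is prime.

-1

Euler's criterion: (179/191) ≡ 179^95 (mod 191).
179^2 ≡ 144 (mod 191)
179^4 ≡ 108 (mod 191)
179^8 ≡ 13 (mod 191)
179^16 ≡ 169 (mod 191)
179^32 ≡ 102 (mod 191)
179^64 ≡ 90 (mod 191)
179^95 = 179^(64+16+8+4+2+1) ≡ 190 (mod 191).
Result is 190 ≡ −1, so (179/191) = −1.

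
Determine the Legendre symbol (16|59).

1

Euler's criterion: (16/59) ≡ 16^29 (mod 59).
16^2 ≡ 20 (mod 59)
16^4 ≡ 46 (mod 59)
16^8 ≡ 51 (mod 59)
16^16 ≡ 5 (mod 59)
16^29 = 16^(16+8+4+1) ≡ 1 (mod 59).
Result is 1, so (16/59) = 1.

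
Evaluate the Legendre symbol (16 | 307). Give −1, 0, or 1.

1

Euler's criterion: (16/307) ≡ 16^153 (mod 307).
16^2 ≡ 256 (mod 307)
16^4 ≡ 145 (mod 307)
16^8 ≡ 149 (mod 307)
16^16 ≡ 97 (mod 307)
16^32 ≡ 199 (mod 307)
16^64 ≡ 305 (mod 307)
16^128 ≡ 4 (mod 307)
16^153 = 16^(128+16+8+1) ≡ 1 (mod 307).
Result is 1, so (16/307) = 1.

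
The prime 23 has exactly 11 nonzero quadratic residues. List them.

1 2 3 4 6 8 9 12 13 16 18

Square k = 1,…,11 (k and 23−k give the same square):
1²=1, 2²=4, 3²=9, 4²=16, 5²≡2, 6²≡13, 7²≡3, 8²≡18, 9²≡12, 10²≡8, 11²≡6 (mod 23).
So the quadratic residues mod 23 are {1, 2, 3, 4, 6, 8, 9, 12, 13, 16, 18}.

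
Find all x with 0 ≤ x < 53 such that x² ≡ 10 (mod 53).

53 ≡ 1 (mod 4), so we find a root by search.
Trying successive values, 13² = 169 ≡ 10 (mod 53). The other root is 53 − 13 = 40.

13, 40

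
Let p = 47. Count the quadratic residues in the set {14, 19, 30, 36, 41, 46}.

2

(14/47) = +1 → QR.
(19/47) = -1 → non-residue.
(30/47) = -1 → non-residue.
(36/47) = +1 → QR.
(41/47) = -1 → non-residue.
(46/47) = -1 → non-residue.
Total quadratic residues among the 6: 2.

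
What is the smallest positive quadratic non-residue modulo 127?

3

(2/127) = +1, so 2 is a residue.
(3/127) = −1, so 3 is the smallest positive non-residue mod 127.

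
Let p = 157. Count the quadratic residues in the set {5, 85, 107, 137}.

(5/157) = -1 → non-residue.
(85/157) = -1 → non-residue.
(107/157) = -1 → non-residue.
(137/157) = -1 → non-residue.
Total quadratic residues among the 4: 0.

0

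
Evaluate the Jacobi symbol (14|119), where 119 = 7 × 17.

0

Pull out 2: since 119 ≡ 7 (mod 8), (2/119) = +1.
Reciprocity: 7 ≡ 3 and 119 ≡ 3 (mod 4), so (7/119) = −(119/7).
Reduce top mod 7: now compute (0/7).
Top reduces to 0: gcd > 1, so the symbol is 0.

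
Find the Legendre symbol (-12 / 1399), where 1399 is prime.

1

First reduce: -12 ≡ 1387 (mod 1399).
Reciprocity: 1387 ≡ 3 and 1399 ≡ 3 (mod 4), so (1387/1399) = −(1399/1387).
Reduce top mod 1387: now compute (12/1387).
Pull out 2^2: since 1387 ≡ 3 (mod 8), (2/1387) = -1, so (2/1387)^2 = +1.
Reciprocity: 3 ≡ 3 and 1387 ≡ 3 (mod 4), so (3/1387) = −(1387/3).
Reduce top mod 3: now compute (1/3).
Reached (1/3) = 1. Collecting the sign flips along the way, the symbol is +1.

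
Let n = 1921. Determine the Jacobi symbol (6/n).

1

Pull out 2: since 1921 ≡ 1 (mod 8), (2/1921) = +1.
Reciprocity: 3 ≡ 3 and 1921 ≡ 1 (mod 4), so (3/1921) = +(1921/3).
Reduce top mod 3: now compute (1/3).
Reached (1/3) = 1. Collecting the sign flips along the way, the symbol is +1.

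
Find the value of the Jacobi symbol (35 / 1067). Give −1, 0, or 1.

-1

Reciprocity: 35 ≡ 3 and 1067 ≡ 3 (mod 4), so (35/1067) = −(1067/35).
Reduce top mod 35: now compute (17/35).
Reciprocity: 17 ≡ 1 and 35 ≡ 3 (mod 4), so (17/35) = +(35/17).
Reduce top mod 17: now compute (1/17).
Reached (1/17) = 1. Collecting the sign flips along the way, the symbol is -1.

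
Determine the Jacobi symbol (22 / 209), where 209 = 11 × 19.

0

Pull out 2: since 209 ≡ 1 (mod 8), (2/209) = +1.
Reciprocity: 11 ≡ 3 and 209 ≡ 1 (mod 4), so (11/209) = +(209/11).
Reduce top mod 11: now compute (0/11).
Top reduces to 0: gcd > 1, so the symbol is 0.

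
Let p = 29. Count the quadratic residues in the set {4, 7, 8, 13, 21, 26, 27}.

(4/29) = +1 → QR.
(7/29) = +1 → QR.
(8/29) = -1 → non-residue.
(13/29) = +1 → QR.
(21/29) = -1 → non-residue.
(26/29) = -1 → non-residue.
(27/29) = -1 → non-residue.
Total quadratic residues among the 7: 3.

3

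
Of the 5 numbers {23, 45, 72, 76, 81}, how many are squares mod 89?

3

(23/89) = -1 → non-residue.
(45/89) = +1 → QR.
(72/89) = +1 → QR.
(76/89) = -1 → non-residue.
(81/89) = +1 → QR.
Total quadratic residues among the 5: 3.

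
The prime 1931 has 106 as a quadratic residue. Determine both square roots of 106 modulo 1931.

678, 1253

Since 1931 ≡ 3 (mod 4), a square root of 106 is 106^((1931+1)/4) = 106^483 mod 1931.
Repeated squaring: 106^2≡1581, 106^4≡847, 106^8≡1008, 106^16≡358, 106^32≡718, 106^64≡1878, 106^128≡878, 106^256≡415 (mod 1931).
106^483 = 106^(256+128+64+32+2+1) ≡ 678 (mod 1931).
Check: 678² = 459684 ≡ 106 (mod 1931). The two roots are 678 and 1253.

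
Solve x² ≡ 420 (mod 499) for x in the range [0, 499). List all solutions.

Since 499 ≡ 3 (mod 4), a square root of 420 is 420^((499+1)/4) = 420^125 mod 499.
Repeated squaring: 420^2≡253, 420^4≡137, 420^8≡306, 420^16≡323, 420^32≡38, 420^64≡446 (mod 499).
420^125 = 420^(64+32+16+8+4+1) ≡ 358 (mod 499).
Check: 358² = 128164 ≡ 420 (mod 499). The two roots are 141 and 358.

141, 358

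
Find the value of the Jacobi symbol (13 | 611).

0

Reciprocity: 13 ≡ 1 and 611 ≡ 3 (mod 4), so (13/611) = +(611/13).
Reduce top mod 13: now compute (0/13).
Top reduces to 0: gcd > 1, so the symbol is 0.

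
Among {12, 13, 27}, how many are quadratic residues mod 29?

(12/29) = -1 → non-residue.
(13/29) = +1 → QR.
(27/29) = -1 → non-residue.
Total quadratic residues among the 3: 1.

1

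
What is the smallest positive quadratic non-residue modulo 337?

(2/337) = +1, so 2 is a residue.
(3/337) = +1, so 3 is a residue.
(4/337) = +1, so 4 is a residue.
(5/337) = −1, so 5 is the smallest positive non-residue mod 337.

5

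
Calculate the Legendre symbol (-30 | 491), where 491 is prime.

Euler's criterion: (-30/491) ≡ 461^245 (mod 491).
461^2 ≡ 409 (mod 491)
461^4 ≡ 341 (mod 491)
461^8 ≡ 405 (mod 491)
461^16 ≡ 31 (mod 491)
461^32 ≡ 470 (mod 491)
461^64 ≡ 441 (mod 491)
461^128 ≡ 45 (mod 491)
461^245 = 461^(128+64+32+16+4+1) ≡ 1 (mod 491).
Result is 1, so (-30/491) = 1.

1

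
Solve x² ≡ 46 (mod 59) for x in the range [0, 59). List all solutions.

20, 39

Since 59 ≡ 3 (mod 4), a square root of 46 is 46^((59+1)/4) = 46^15 mod 59.
Repeated squaring: 46^2≡51, 46^4≡5, 46^8≡25 (mod 59).
46^15 = 46^(8+4+2+1) ≡ 20 (mod 59).
Check: 20² = 400 ≡ 46 (mod 59). The two roots are 20 and 39.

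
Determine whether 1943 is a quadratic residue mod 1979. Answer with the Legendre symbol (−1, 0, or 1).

-1

Reciprocity: 1943 ≡ 3 and 1979 ≡ 3 (mod 4), so (1943/1979) = −(1979/1943).
Reduce top mod 1943: now compute (36/1943).
Pull out 2^2: since 1943 ≡ 7 (mod 8), (2/1943) = +1, so (2/1943)^2 = +1.
Reciprocity: 9 ≡ 1 and 1943 ≡ 3 (mod 4), so (9/1943) = +(1943/9).
Reduce top mod 9: now compute (8/9).
Pull out 2^3: since 9 ≡ 1 (mod 8), (2/9) = +1, so (2/9)^3 = +1.
Reached (1/9) = 1. Collecting the sign flips along the way, the symbol is -1.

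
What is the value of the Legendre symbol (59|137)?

1

Reciprocity: 59 ≡ 3 and 137 ≡ 1 (mod 4), so (59/137) = +(137/59).
Reduce top mod 59: now compute (19/59).
Reciprocity: 19 ≡ 3 and 59 ≡ 3 (mod 4), so (19/59) = −(59/19).
Reduce top mod 19: now compute (2/19).
Pull out 2: since 19 ≡ 3 (mod 8), (2/19) = -1.
Reached (1/19) = 1. Collecting the sign flips along the way, the symbol is +1.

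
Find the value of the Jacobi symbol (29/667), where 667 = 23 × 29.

Reciprocity: 29 ≡ 1 and 667 ≡ 3 (mod 4), so (29/667) = +(667/29).
Reduce top mod 29: now compute (0/29).
Top reduces to 0: gcd > 1, so the symbol is 0.

0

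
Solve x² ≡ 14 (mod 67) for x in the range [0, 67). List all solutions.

Since 67 ≡ 3 (mod 4), a square root of 14 is 14^((67+1)/4) = 14^17 mod 67.
Repeated squaring: 14^2≡62, 14^4≡25, 14^8≡22, 14^16≡15 (mod 67).
14^17 = 14^(16+1) ≡ 9 (mod 67).
Check: 9² = 81 ≡ 14 (mod 67). The two roots are 9 and 58.

9, 58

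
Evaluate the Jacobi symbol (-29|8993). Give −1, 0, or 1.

First reduce: -29 ≡ 8964 (mod 8993).
Pull out 2^2: since 8993 ≡ 1 (mod 8), (2/8993) = +1, so (2/8993)^2 = +1.
Reciprocity: 2241 ≡ 1 and 8993 ≡ 1 (mod 4), so (2241/8993) = +(8993/2241).
Reduce top mod 2241: now compute (29/2241).
Reciprocity: 29 ≡ 1 and 2241 ≡ 1 (mod 4), so (29/2241) = +(2241/29).
Reduce top mod 29: now compute (8/29).
Pull out 2^3: since 29 ≡ 5 (mod 8), (2/29) = -1, so (2/29)^3 = -1.
Reached (1/29) = 1. Collecting the sign flips along the way, the symbol is -1.

-1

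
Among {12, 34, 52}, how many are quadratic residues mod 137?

(12/137) = -1 → non-residue.
(34/137) = +1 → QR.
(52/137) = -1 → non-residue.
Total quadratic residues among the 3: 1.

1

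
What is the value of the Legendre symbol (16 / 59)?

1

Euler's criterion: (16/59) ≡ 16^29 (mod 59).
16^2 ≡ 20 (mod 59)
16^4 ≡ 46 (mod 59)
16^8 ≡ 51 (mod 59)
16^16 ≡ 5 (mod 59)
16^29 = 16^(16+8+4+1) ≡ 1 (mod 59).
Result is 1, so (16/59) = 1.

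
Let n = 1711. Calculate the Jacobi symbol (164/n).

Pull out 2^2: since 1711 ≡ 7 (mod 8), (2/1711) = +1, so (2/1711)^2 = +1.
Reciprocity: 41 ≡ 1 and 1711 ≡ 3 (mod 4), so (41/1711) = +(1711/41).
Reduce top mod 41: now compute (30/41).
Pull out 2: since 41 ≡ 1 (mod 8), (2/41) = +1.
Reciprocity: 15 ≡ 3 and 41 ≡ 1 (mod 4), so (15/41) = +(41/15).
Reduce top mod 15: now compute (11/15).
Reciprocity: 11 ≡ 3 and 15 ≡ 3 (mod 4), so (11/15) = −(15/11).
Reduce top mod 11: now compute (4/11).
Pull out 2^2: since 11 ≡ 3 (mod 8), (2/11) = -1, so (2/11)^2 = +1.
Reached (1/11) = 1. Collecting the sign flips along the way, the symbol is -1.

-1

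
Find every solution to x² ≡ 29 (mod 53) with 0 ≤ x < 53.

20, 33

53 ≡ 1 (mod 4), so we find a root by search.
Trying successive values, 20² = 400 ≡ 29 (mod 53). The other root is 53 − 20 = 33.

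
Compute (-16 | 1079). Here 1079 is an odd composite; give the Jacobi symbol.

First reduce: -16 ≡ 1063 (mod 1079).
Reciprocity: 1063 ≡ 3 and 1079 ≡ 3 (mod 4), so (1063/1079) = −(1079/1063).
Reduce top mod 1063: now compute (16/1063).
Pull out 2^4: since 1063 ≡ 7 (mod 8), (2/1063) = +1, so (2/1063)^4 = +1.
Reached (1/1063) = 1. Collecting the sign flips along the way, the symbol is -1.

-1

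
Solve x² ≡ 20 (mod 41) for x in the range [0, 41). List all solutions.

15, 26

41 ≡ 1 (mod 4), so we find a root by search.
Trying successive values, 15² = 225 ≡ 20 (mod 41). The other root is 41 − 15 = 26.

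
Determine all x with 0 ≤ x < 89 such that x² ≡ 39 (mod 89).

22, 67

89 ≡ 1 (mod 4), so we find a root by search.
Trying successive values, 22² = 484 ≡ 39 (mod 89). The other root is 89 − 22 = 67.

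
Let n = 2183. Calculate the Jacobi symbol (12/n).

Pull out 2^2: since 2183 ≡ 7 (mod 8), (2/2183) = +1, so (2/2183)^2 = +1.
Reciprocity: 3 ≡ 3 and 2183 ≡ 3 (mod 4), so (3/2183) = −(2183/3).
Reduce top mod 3: now compute (2/3).
Pull out 2: since 3 ≡ 3 (mod 8), (2/3) = -1.
Reached (1/3) = 1. Collecting the sign flips along the way, the symbol is +1.

1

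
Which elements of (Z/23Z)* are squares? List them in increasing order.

Square k = 1,…,11 (k and 23−k give the same square):
1²=1, 2²=4, 3²=9, 4²=16, 5²≡2, 6²≡13, 7²≡3, 8²≡18, 9²≡12, 10²≡8, 11²≡6 (mod 23).
So the quadratic residues mod 23 are {1, 2, 3, 4, 6, 8, 9, 12, 13, 16, 18}.

1 2 3 4 6 8 9 12 13 16 18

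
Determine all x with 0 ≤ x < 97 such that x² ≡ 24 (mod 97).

97 ≡ 1 (mod 4), so we find a root by search.
Trying successive values, 11² = 121 ≡ 24 (mod 97). The other root is 97 − 11 = 86.

11, 86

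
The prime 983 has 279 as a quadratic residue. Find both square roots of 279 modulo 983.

231, 752

Since 983 ≡ 3 (mod 4), a square root of 279 is 279^((983+1)/4) = 279^246 mod 983.
Repeated squaring: 279^2≡184, 279^4≡434, 279^8≡603, 279^16≡882, 279^32≡371, 279^64≡21, 279^128≡441 (mod 983).
279^246 = 279^(128+64+32+16+4+2) ≡ 752 (mod 983).
Check: 752² = 565504 ≡ 279 (mod 983). The two roots are 231 and 752.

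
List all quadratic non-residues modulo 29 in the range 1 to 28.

2, 3, 8, 10, 11, 12, 14, 15, 17, 18, 19, 21, 26, 27

Square k = 1,…,14 (k and 29−k give the same square):
1²=1, 2²=4, 3²=9, 4²=16, 5²=25, 6²≡7, 7²≡20, 8²≡6, 9²≡23, 10²≡13, 11²≡5, 12²≡28, 13²≡24, 14²≡22 (mod 29).
The residues are {1, 4, 5, 6, 7, 9, 13, 16, 20, 22, 23, 24, 25, 28}; the non-residues are the remaining 14 nonzero classes.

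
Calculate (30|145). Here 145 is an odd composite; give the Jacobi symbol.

Pull out 2: since 145 ≡ 1 (mod 8), (2/145) = +1.
Reciprocity: 15 ≡ 3 and 145 ≡ 1 (mod 4), so (15/145) = +(145/15).
Reduce top mod 15: now compute (10/15).
Pull out 2: since 15 ≡ 7 (mod 8), (2/15) = +1.
Reciprocity: 5 ≡ 1 and 15 ≡ 3 (mod 4), so (5/15) = +(15/5).
Reduce top mod 5: now compute (0/5).
Top reduces to 0: gcd > 1, so the symbol is 0.

0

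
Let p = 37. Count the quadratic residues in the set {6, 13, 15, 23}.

(6/37) = -1 → non-residue.
(13/37) = -1 → non-residue.
(15/37) = -1 → non-residue.
(23/37) = -1 → non-residue.
Total quadratic residues among the 4: 0.

0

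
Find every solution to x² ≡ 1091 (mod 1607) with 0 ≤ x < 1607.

Since 1607 ≡ 3 (mod 4), a square root of 1091 is 1091^((1607+1)/4) = 1091^402 mod 1607.
Repeated squaring: 1091^2≡1101, 1091^4≡523, 1091^8≡339, 1091^16≡824, 1091^32≡822, 1091^64≡744, 1091^128≡728, 1091^256≡1281 (mod 1607).
1091^402 = 1091^(256+128+16+2) ≡ 1476 (mod 1607).
Check: 1476² = 2178576 ≡ 1091 (mod 1607). The two roots are 131 and 1476.

131, 1476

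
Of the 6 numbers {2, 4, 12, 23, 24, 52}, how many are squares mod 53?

(2/53) = -1 → non-residue.
(4/53) = +1 → QR.
(12/53) = -1 → non-residue.
(23/53) = -1 → non-residue.
(24/53) = +1 → QR.
(52/53) = +1 → QR.
Total quadratic residues among the 6: 3.

3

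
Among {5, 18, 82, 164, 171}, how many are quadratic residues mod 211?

3

(5/211) = +1 → QR.
(18/211) = -1 → non-residue.
(82/211) = +1 → QR.
(164/211) = -1 → non-residue.
(171/211) = +1 → QR.
Total quadratic residues among the 5: 3.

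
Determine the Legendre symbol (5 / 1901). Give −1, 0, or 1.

1

Reciprocity: 5 ≡ 1 and 1901 ≡ 1 (mod 4), so (5/1901) = +(1901/5).
Reduce top mod 5: now compute (1/5).
Reached (1/5) = 1. Collecting the sign flips along the way, the symbol is +1.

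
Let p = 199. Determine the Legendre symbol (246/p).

Euler's criterion: (246/199) ≡ 47^99 (mod 199).
47^2 ≡ 20 (mod 199)
47^4 ≡ 2 (mod 199)
47^8 ≡ 4 (mod 199)
47^16 ≡ 16 (mod 199)
47^32 ≡ 57 (mod 199)
47^64 ≡ 65 (mod 199)
47^99 = 47^(64+32+2+1) ≡ 1 (mod 199).
Result is 1, so (246/199) = 1.

1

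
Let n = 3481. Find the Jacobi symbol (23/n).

1

Reciprocity: 23 ≡ 3 and 3481 ≡ 1 (mod 4), so (23/3481) = +(3481/23).
Reduce top mod 23: now compute (8/23).
Pull out 2^3: since 23 ≡ 7 (mod 8), (2/23) = +1, so (2/23)^3 = +1.
Reached (1/23) = 1. Collecting the sign flips along the way, the symbol is +1.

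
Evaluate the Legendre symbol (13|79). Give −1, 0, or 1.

Reciprocity: 13 ≡ 1 and 79 ≡ 3 (mod 4), so (13/79) = +(79/13).
Reduce top mod 13: now compute (1/13).
Reached (1/13) = 1. Collecting the sign flips along the way, the symbol is +1.

1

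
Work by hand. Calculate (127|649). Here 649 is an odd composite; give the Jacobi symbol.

Reciprocity: 127 ≡ 3 and 649 ≡ 1 (mod 4), so (127/649) = +(649/127).
Reduce top mod 127: now compute (14/127).
Pull out 2: since 127 ≡ 7 (mod 8), (2/127) = +1.
Reciprocity: 7 ≡ 3 and 127 ≡ 3 (mod 4), so (7/127) = −(127/7).
Reduce top mod 7: now compute (1/7).
Reached (1/7) = 1. Collecting the sign flips along the way, the symbol is -1.

-1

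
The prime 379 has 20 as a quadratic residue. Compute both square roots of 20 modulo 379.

78, 301

Since 379 ≡ 3 (mod 4), a square root of 20 is 20^((379+1)/4) = 20^95 mod 379.
Repeated squaring: 20^2≡21, 20^4≡62, 20^8≡54, 20^16≡263, 20^32≡191, 20^64≡97 (mod 379).
20^95 = 20^(64+16+8+4+2+1) ≡ 301 (mod 379).
Check: 301² = 90601 ≡ 20 (mod 379). The two roots are 78 and 301.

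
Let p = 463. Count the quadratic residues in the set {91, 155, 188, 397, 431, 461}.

(91/463) = +1 → QR.
(155/463) = -1 → non-residue.
(188/463) = +1 → QR.
(397/463) = -1 → non-residue.
(431/463) = -1 → non-residue.
(461/463) = -1 → non-residue.
Total quadratic residues among the 6: 2.

2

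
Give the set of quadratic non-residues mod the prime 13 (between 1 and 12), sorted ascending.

Square k = 1,…,6 (k and 13−k give the same square):
1²=1, 2²=4, 3²=9, 4²≡3, 5²≡12, 6²≡10 (mod 13).
The residues are {1, 3, 4, 9, 10, 12}; the non-residues are the remaining 6 nonzero classes.

2, 5, 6, 7, 8, 11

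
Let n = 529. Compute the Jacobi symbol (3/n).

1

Reciprocity: 3 ≡ 3 and 529 ≡ 1 (mod 4), so (3/529) = +(529/3).
Reduce top mod 3: now compute (1/3).
Reached (1/3) = 1. Collecting the sign flips along the way, the symbol is +1.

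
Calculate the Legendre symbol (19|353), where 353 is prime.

Euler's criterion: (19/353) ≡ 19^176 (mod 353).
19^2 ≡ 8 (mod 353)
19^4 ≡ 64 (mod 353)
19^8 ≡ 213 (mod 353)
19^16 ≡ 185 (mod 353)
19^32 ≡ 337 (mod 353)
19^64 ≡ 256 (mod 353)
19^128 ≡ 231 (mod 353)
19^176 = 19^(128+32+16) ≡ 1 (mod 353).
Result is 1, so (19/353) = 1.

1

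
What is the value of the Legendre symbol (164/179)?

-1

Pull out 2^2: since 179 ≡ 3 (mod 8), (2/179) = -1, so (2/179)^2 = +1.
Reciprocity: 41 ≡ 1 and 179 ≡ 3 (mod 4), so (41/179) = +(179/41).
Reduce top mod 41: now compute (15/41).
Reciprocity: 15 ≡ 3 and 41 ≡ 1 (mod 4), so (15/41) = +(41/15).
Reduce top mod 15: now compute (11/15).
Reciprocity: 11 ≡ 3 and 15 ≡ 3 (mod 4), so (11/15) = −(15/11).
Reduce top mod 11: now compute (4/11).
Pull out 2^2: since 11 ≡ 3 (mod 8), (2/11) = -1, so (2/11)^2 = +1.
Reached (1/11) = 1. Collecting the sign flips along the way, the symbol is -1.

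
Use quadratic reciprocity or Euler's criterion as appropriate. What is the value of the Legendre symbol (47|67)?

1

Reciprocity: 47 ≡ 3 and 67 ≡ 3 (mod 4), so (47/67) = −(67/47).
Reduce top mod 47: now compute (20/47).
Pull out 2^2: since 47 ≡ 7 (mod 8), (2/47) = +1, so (2/47)^2 = +1.
Reciprocity: 5 ≡ 1 and 47 ≡ 3 (mod 4), so (5/47) = +(47/5).
Reduce top mod 5: now compute (2/5).
Pull out 2: since 5 ≡ 5 (mod 8), (2/5) = -1.
Reached (1/5) = 1. Collecting the sign flips along the way, the symbol is +1.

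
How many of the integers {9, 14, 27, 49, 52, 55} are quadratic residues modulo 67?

(9/67) = +1 → QR.
(14/67) = +1 → QR.
(27/67) = -1 → non-residue.
(49/67) = +1 → QR.
(52/67) = -1 → non-residue.
(55/67) = +1 → QR.
Total quadratic residues among the 6: 4.

4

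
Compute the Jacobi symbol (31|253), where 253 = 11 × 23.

1

Reciprocity: 31 ≡ 3 and 253 ≡ 1 (mod 4), so (31/253) = +(253/31).
Reduce top mod 31: now compute (5/31).
Reciprocity: 5 ≡ 1 and 31 ≡ 3 (mod 4), so (5/31) = +(31/5).
Reduce top mod 5: now compute (1/5).
Reached (1/5) = 1. Collecting the sign flips along the way, the symbol is +1.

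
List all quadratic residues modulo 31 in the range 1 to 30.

Square k = 1,…,15 (k and 31−k give the same square):
1²=1, 2²=4, 3²=9, 4²=16, 5²=25, 6²≡5, 7²≡18, 8²≡2, 9²≡19, 10²≡7, 11²≡28, 12²≡20, 13²≡14, 14²≡10, 15²≡8 (mod 31).
So the quadratic residues mod 31 are {1, 2, 4, 5, 7, 8, 9, 10, 14, 16, 18, 19, 20, 25, 28}.

1 2 4 5 7 8 9 10 14 16 18 19 20 25 28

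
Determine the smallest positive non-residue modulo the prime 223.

3

(2/223) = +1, so 2 is a residue.
(3/223) = −1, so 3 is the smallest positive non-residue mod 223.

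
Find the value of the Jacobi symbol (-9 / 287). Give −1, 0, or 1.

First reduce: -9 ≡ 278 (mod 287).
Pull out 2: since 287 ≡ 7 (mod 8), (2/287) = +1.
Reciprocity: 139 ≡ 3 and 287 ≡ 3 (mod 4), so (139/287) = −(287/139).
Reduce top mod 139: now compute (9/139).
Reciprocity: 9 ≡ 1 and 139 ≡ 3 (mod 4), so (9/139) = +(139/9).
Reduce top mod 9: now compute (4/9).
Pull out 2^2: since 9 ≡ 1 (mod 8), (2/9) = +1, so (2/9)^2 = +1.
Reached (1/9) = 1. Collecting the sign flips along the way, the symbol is -1.

-1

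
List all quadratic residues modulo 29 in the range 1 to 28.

1, 4, 5, 6, 7, 9, 13, 16, 20, 22, 23, 24, 25, 28

Square k = 1,…,14 (k and 29−k give the same square):
1²=1, 2²=4, 3²=9, 4²=16, 5²=25, 6²≡7, 7²≡20, 8²≡6, 9²≡23, 10²≡13, 11²≡5, 12²≡28, 13²≡24, 14²≡22 (mod 29).
So the quadratic residues mod 29 are {1, 4, 5, 6, 7, 9, 13, 16, 20, 22, 23, 24, 25, 28}.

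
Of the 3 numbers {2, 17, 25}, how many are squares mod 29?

1

(2/29) = -1 → non-residue.
(17/29) = -1 → non-residue.
(25/29) = +1 → QR.
Total quadratic residues among the 3: 1.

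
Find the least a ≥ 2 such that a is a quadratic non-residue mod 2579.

2

(2/2579) = −1, so 2 is the smallest positive non-residue mod 2579.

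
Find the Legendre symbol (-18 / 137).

First reduce: -18 ≡ 119 (mod 137).
Reciprocity: 119 ≡ 3 and 137 ≡ 1 (mod 4), so (119/137) = +(137/119).
Reduce top mod 119: now compute (18/119).
Pull out 2: since 119 ≡ 7 (mod 8), (2/119) = +1.
Reciprocity: 9 ≡ 1 and 119 ≡ 3 (mod 4), so (9/119) = +(119/9).
Reduce top mod 9: now compute (2/9).
Pull out 2: since 9 ≡ 1 (mod 8), (2/9) = +1.
Reached (1/9) = 1. Collecting the sign flips along the way, the symbol is +1.

1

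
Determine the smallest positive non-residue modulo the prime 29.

2

(2/29) = −1, so 2 is the smallest positive non-residue mod 29.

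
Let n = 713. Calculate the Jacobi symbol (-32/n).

1

First reduce: -32 ≡ 681 (mod 713).
Reciprocity: 681 ≡ 1 and 713 ≡ 1 (mod 4), so (681/713) = +(713/681).
Reduce top mod 681: now compute (32/681).
Pull out 2^5: since 681 ≡ 1 (mod 8), (2/681) = +1, so (2/681)^5 = +1.
Reached (1/681) = 1. Collecting the sign flips along the way, the symbol is +1.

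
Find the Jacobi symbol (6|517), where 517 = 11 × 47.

-1

Pull out 2: since 517 ≡ 5 (mod 8), (2/517) = -1.
Reciprocity: 3 ≡ 3 and 517 ≡ 1 (mod 4), so (3/517) = +(517/3).
Reduce top mod 3: now compute (1/3).
Reached (1/3) = 1. Collecting the sign flips along the way, the symbol is -1.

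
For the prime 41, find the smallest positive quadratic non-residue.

3

(2/41) = +1, so 2 is a residue.
(3/41) = −1, so 3 is the smallest positive non-residue mod 41.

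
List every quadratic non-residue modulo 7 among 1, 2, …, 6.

3,5,6

Square k = 1,…,3 (k and 7−k give the same square):
1²=1, 2²=4, 3²≡2 (mod 7).
The residues are {1, 2, 4}; the non-residues are the remaining 3 nonzero classes.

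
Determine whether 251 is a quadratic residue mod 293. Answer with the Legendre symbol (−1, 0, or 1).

Euler's criterion: (251/293) ≡ 251^146 (mod 293).
251^2 ≡ 6 (mod 293)
251^4 ≡ 36 (mod 293)
251^8 ≡ 124 (mod 293)
251^16 ≡ 140 (mod 293)
251^32 ≡ 262 (mod 293)
251^64 ≡ 82 (mod 293)
251^128 ≡ 278 (mod 293)
251^146 = 251^(128+16+2) ≡ 292 (mod 293).
Result is 292 ≡ −1, so (251/293) = −1.

-1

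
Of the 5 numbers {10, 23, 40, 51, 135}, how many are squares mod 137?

(10/137) = -1 → non-residue.
(23/137) = -1 → non-residue.
(40/137) = -1 → non-residue.
(51/137) = -1 → non-residue.
(135/137) = +1 → QR.
Total quadratic residues among the 5: 1.

1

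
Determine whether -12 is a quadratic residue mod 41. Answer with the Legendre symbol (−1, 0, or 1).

First reduce: -12 ≡ 29 (mod 41).
Reciprocity: 29 ≡ 1 and 41 ≡ 1 (mod 4), so (29/41) = +(41/29).
Reduce top mod 29: now compute (12/29).
Pull out 2^2: since 29 ≡ 5 (mod 8), (2/29) = -1, so (2/29)^2 = +1.
Reciprocity: 3 ≡ 3 and 29 ≡ 1 (mod 4), so (3/29) = +(29/3).
Reduce top mod 3: now compute (2/3).
Pull out 2: since 3 ≡ 3 (mod 8), (2/3) = -1.
Reached (1/3) = 1. Collecting the sign flips along the way, the symbol is -1.

-1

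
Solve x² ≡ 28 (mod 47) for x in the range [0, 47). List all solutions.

Since 47 ≡ 3 (mod 4), a square root of 28 is 28^((47+1)/4) = 28^12 mod 47.
Repeated squaring: 28^2≡32, 28^4≡37, 28^8≡6 (mod 47).
28^12 = 28^(8+4) ≡ 34 (mod 47).
Check: 34² = 1156 ≡ 28 (mod 47). The two roots are 13 and 34.

13, 34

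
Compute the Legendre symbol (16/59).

1

Pull out 2^4: since 59 ≡ 3 (mod 8), (2/59) = -1, so (2/59)^4 = +1.
Reached (1/59) = 1. Collecting the sign flips along the way, the symbol is +1.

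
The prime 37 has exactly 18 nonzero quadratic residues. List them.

1 3 4 7 9 10 11 12 16 21 25 26 27 28 30 33 34 36

Square k = 1,…,18 (k and 37−k give the same square):
1²=1, 2²=4, 3²=9, 4²=16, 5²=25, 6²=36, 7²≡12, 8²≡27, 9²≡7, 10²≡26, 11²≡10, 12²≡33, 13²≡21, 14²≡11, 15²≡3, 16²≡34, 17²≡30, 18²≡28 (mod 37).
So the quadratic residues mod 37 are {1, 3, 4, 7, 9, 10, 11, 12, 16, 21, 25, 26, 27, 28, 30, 33, 34, 36}.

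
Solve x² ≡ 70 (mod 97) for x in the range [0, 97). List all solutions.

19, 78

97 ≡ 1 (mod 4), so we find a root by search.
Trying successive values, 19² = 361 ≡ 70 (mod 97). The other root is 97 − 19 = 78.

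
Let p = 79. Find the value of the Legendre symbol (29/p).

-1

Reciprocity: 29 ≡ 1 and 79 ≡ 3 (mod 4), so (29/79) = +(79/29).
Reduce top mod 29: now compute (21/29).
Reciprocity: 21 ≡ 1 and 29 ≡ 1 (mod 4), so (21/29) = +(29/21).
Reduce top mod 21: now compute (8/21).
Pull out 2^3: since 21 ≡ 5 (mod 8), (2/21) = -1, so (2/21)^3 = -1.
Reached (1/21) = 1. Collecting the sign flips along the way, the symbol is -1.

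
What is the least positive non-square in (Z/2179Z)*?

2

(2/2179) = −1, so 2 is the smallest positive non-residue mod 2179.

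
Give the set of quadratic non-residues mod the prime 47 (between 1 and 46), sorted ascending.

5, 10, 11, 13, 15, 19, 20, 22, 23, 26, 29, 30, 31, 33, 35, 38, 39, 40, 41, 43, 44, 45, 46

Square k = 1,…,23 (k and 47−k give the same square):
1²=1, 2²=4, 3²=9, 4²=16, 5²=25, 6²=36, 7²≡2, 8²≡17, 9²≡34, 10²≡6, 11²≡27, 12²≡3, 13²≡28, 14²≡8, 15²≡37, 16²≡21, 17²≡7, 18²≡42, 19²≡32, 20²≡24, 21²≡18, 22²≡14, 23²≡12 (mod 47).
The residues are {1, 2, 3, 4, 6, 7, 8, 9, 12, 14, 16, 17, 18, 21, 24, 25, 27, 28, 32, 34, 36, 37, 42}; the non-residues are the remaining 23 nonzero classes.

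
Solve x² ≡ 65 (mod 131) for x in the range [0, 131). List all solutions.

14, 117

Since 131 ≡ 3 (mod 4), a square root of 65 is 65^((131+1)/4) = 65^33 mod 131.
Repeated squaring: 65^2≡33, 65^4≡41, 65^8≡109, 65^16≡91, 65^32≡28 (mod 131).
65^33 = 65^(32+1) ≡ 117 (mod 131).
Check: 117² = 13689 ≡ 65 (mod 131). The two roots are 14 and 117.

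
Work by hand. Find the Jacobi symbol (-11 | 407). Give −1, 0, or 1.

First reduce: -11 ≡ 396 (mod 407).
Pull out 2^2: since 407 ≡ 7 (mod 8), (2/407) = +1, so (2/407)^2 = +1.
Reciprocity: 99 ≡ 3 and 407 ≡ 3 (mod 4), so (99/407) = −(407/99).
Reduce top mod 99: now compute (11/99).
Reciprocity: 11 ≡ 3 and 99 ≡ 3 (mod 4), so (11/99) = −(99/11).
Reduce top mod 11: now compute (0/11).
Top reduces to 0: gcd > 1, so the symbol is 0.

0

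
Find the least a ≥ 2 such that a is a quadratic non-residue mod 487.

(2/487) = +1, so 2 is a residue.
(3/487) = −1, so 3 is the smallest positive non-residue mod 487.

3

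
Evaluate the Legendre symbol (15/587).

-1

Reciprocity: 15 ≡ 3 and 587 ≡ 3 (mod 4), so (15/587) = −(587/15).
Reduce top mod 15: now compute (2/15).
Pull out 2: since 15 ≡ 7 (mod 8), (2/15) = +1.
Reached (1/15) = 1. Collecting the sign flips along the way, the symbol is -1.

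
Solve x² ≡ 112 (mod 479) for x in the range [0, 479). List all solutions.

Since 479 ≡ 3 (mod 4), a square root of 112 is 112^((479+1)/4) = 112^120 mod 479.
Repeated squaring: 112^2≡90, 112^4≡436, 112^8≡412, 112^16≡178, 112^32≡70, 112^64≡110 (mod 479).
112^120 = 112^(64+32+16+8) ≡ 327 (mod 479).
Check: 327² = 106929 ≡ 112 (mod 479). The two roots are 152 and 327.

152, 327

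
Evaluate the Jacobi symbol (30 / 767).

Pull out 2: since 767 ≡ 7 (mod 8), (2/767) = +1.
Reciprocity: 15 ≡ 3 and 767 ≡ 3 (mod 4), so (15/767) = −(767/15).
Reduce top mod 15: now compute (2/15).
Pull out 2: since 15 ≡ 7 (mod 8), (2/15) = +1.
Reached (1/15) = 1. Collecting the sign flips along the way, the symbol is -1.

-1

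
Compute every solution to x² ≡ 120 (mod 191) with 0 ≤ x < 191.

Since 191 ≡ 3 (mod 4), a square root of 120 is 120^((191+1)/4) = 120^48 mod 191.
Repeated squaring: 120^2≡75, 120^4≡86, 120^8≡138, 120^16≡135, 120^32≡80 (mod 191).
120^48 = 120^(32+16) ≡ 104 (mod 191).
Check: 104² = 10816 ≡ 120 (mod 191). The two roots are 87 and 104.

87, 104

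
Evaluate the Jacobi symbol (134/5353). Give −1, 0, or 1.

1

Pull out 2: since 5353 ≡ 1 (mod 8), (2/5353) = +1.
Reciprocity: 67 ≡ 3 and 5353 ≡ 1 (mod 4), so (67/5353) = +(5353/67).
Reduce top mod 67: now compute (60/67).
Pull out 2^2: since 67 ≡ 3 (mod 8), (2/67) = -1, so (2/67)^2 = +1.
Reciprocity: 15 ≡ 3 and 67 ≡ 3 (mod 4), so (15/67) = −(67/15).
Reduce top mod 15: now compute (7/15).
Reciprocity: 7 ≡ 3 and 15 ≡ 3 (mod 4), so (7/15) = −(15/7).
Reduce top mod 7: now compute (1/7).
Reached (1/7) = 1. Collecting the sign flips along the way, the symbol is +1.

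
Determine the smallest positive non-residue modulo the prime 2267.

2

(2/2267) = −1, so 2 is the smallest positive non-residue mod 2267.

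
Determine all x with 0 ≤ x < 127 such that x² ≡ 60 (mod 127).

21, 106

Since 127 ≡ 3 (mod 4), a square root of 60 is 60^((127+1)/4) = 60^32 mod 127.
Repeated squaring: 60^2≡44, 60^4≡31, 60^8≡72, 60^16≡104, 60^32≡21 (mod 127).
60^32 = 60^(32) ≡ 21 (mod 127).
Check: 21² = 441 ≡ 60 (mod 127). The two roots are 21 and 106.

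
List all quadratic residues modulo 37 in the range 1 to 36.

1 3 4 7 9 10 11 12 16 21 25 26 27 28 30 33 34 36

Square k = 1,…,18 (k and 37−k give the same square):
1²=1, 2²=4, 3²=9, 4²=16, 5²=25, 6²=36, 7²≡12, 8²≡27, 9²≡7, 10²≡26, 11²≡10, 12²≡33, 13²≡21, 14²≡11, 15²≡3, 16²≡34, 17²≡30, 18²≡28 (mod 37).
So the quadratic residues mod 37 are {1, 3, 4, 7, 9, 10, 11, 12, 16, 21, 25, 26, 27, 28, 30, 33, 34, 36}.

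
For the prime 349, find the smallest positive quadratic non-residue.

(2/349) = −1, so 2 is the smallest positive non-residue mod 349.

2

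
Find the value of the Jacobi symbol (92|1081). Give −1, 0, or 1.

0

Pull out 2^2: since 1081 ≡ 1 (mod 8), (2/1081) = +1, so (2/1081)^2 = +1.
Reciprocity: 23 ≡ 3 and 1081 ≡ 1 (mod 4), so (23/1081) = +(1081/23).
Reduce top mod 23: now compute (0/23).
Top reduces to 0: gcd > 1, so the symbol is 0.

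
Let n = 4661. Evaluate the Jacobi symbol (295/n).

0

Reciprocity: 295 ≡ 3 and 4661 ≡ 1 (mod 4), so (295/4661) = +(4661/295).
Reduce top mod 295: now compute (236/295).
Pull out 2^2: since 295 ≡ 7 (mod 8), (2/295) = +1, so (2/295)^2 = +1.
Reciprocity: 59 ≡ 3 and 295 ≡ 3 (mod 4), so (59/295) = −(295/59).
Reduce top mod 59: now compute (0/59).
Top reduces to 0: gcd > 1, so the symbol is 0.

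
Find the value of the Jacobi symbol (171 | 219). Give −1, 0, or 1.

Reciprocity: 171 ≡ 3 and 219 ≡ 3 (mod 4), so (171/219) = −(219/171).
Reduce top mod 171: now compute (48/171).
Pull out 2^4: since 171 ≡ 3 (mod 8), (2/171) = -1, so (2/171)^4 = +1.
Reciprocity: 3 ≡ 3 and 171 ≡ 3 (mod 4), so (3/171) = −(171/3).
Reduce top mod 3: now compute (0/3).
Top reduces to 0: gcd > 1, so the symbol is 0.

0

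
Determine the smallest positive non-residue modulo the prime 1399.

(2/1399) = +1, so 2 is a residue.
(3/1399) = −1, so 3 is the smallest positive non-residue mod 1399.

3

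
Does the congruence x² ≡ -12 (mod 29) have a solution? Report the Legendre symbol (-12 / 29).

Euler's criterion: (-12/29) ≡ 17^14 (mod 29).
17^2 ≡ 28 (mod 29)
17^4 ≡ 1 (mod 29)
17^8 ≡ 1 (mod 29)
17^14 = 17^(8+4+2) ≡ 28 (mod 29).
Result is 28 ≡ −1, so (-12/29) = −1.

-1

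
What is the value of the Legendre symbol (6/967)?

-1

Pull out 2: since 967 ≡ 7 (mod 8), (2/967) = +1.
Reciprocity: 3 ≡ 3 and 967 ≡ 3 (mod 4), so (3/967) = −(967/3).
Reduce top mod 3: now compute (1/3).
Reached (1/3) = 1. Collecting the sign flips along the way, the symbol is -1.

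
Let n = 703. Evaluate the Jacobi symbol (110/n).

-1

Pull out 2: since 703 ≡ 7 (mod 8), (2/703) = +1.
Reciprocity: 55 ≡ 3 and 703 ≡ 3 (mod 4), so (55/703) = −(703/55).
Reduce top mod 55: now compute (43/55).
Reciprocity: 43 ≡ 3 and 55 ≡ 3 (mod 4), so (43/55) = −(55/43).
Reduce top mod 43: now compute (12/43).
Pull out 2^2: since 43 ≡ 3 (mod 8), (2/43) = -1, so (2/43)^2 = +1.
Reciprocity: 3 ≡ 3 and 43 ≡ 3 (mod 4), so (3/43) = −(43/3).
Reduce top mod 3: now compute (1/3).
Reached (1/3) = 1. Collecting the sign flips along the way, the symbol is -1.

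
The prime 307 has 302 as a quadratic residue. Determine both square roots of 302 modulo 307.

84, 223

Since 307 ≡ 3 (mod 4), a square root of 302 is 302^((307+1)/4) = 302^77 mod 307.
Repeated squaring: 302^2≡25, 302^4≡11, 302^8≡121, 302^16≡212, 302^32≡122, 302^64≡148 (mod 307).
302^77 = 302^(64+8+4+1) ≡ 223 (mod 307).
Check: 223² = 49729 ≡ 302 (mod 307). The two roots are 84 and 223.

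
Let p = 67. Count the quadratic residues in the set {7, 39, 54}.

2

(7/67) = -1 → non-residue.
(39/67) = +1 → QR.
(54/67) = +1 → QR.
Total quadratic residues among the 3: 2.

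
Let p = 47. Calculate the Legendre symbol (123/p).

First reduce: 123 ≡ 29 (mod 47).
Reciprocity: 29 ≡ 1 and 47 ≡ 3 (mod 4), so (29/47) = +(47/29).
Reduce top mod 29: now compute (18/29).
Pull out 2: since 29 ≡ 5 (mod 8), (2/29) = -1.
Reciprocity: 9 ≡ 1 and 29 ≡ 1 (mod 4), so (9/29) = +(29/9).
Reduce top mod 9: now compute (2/9).
Pull out 2: since 9 ≡ 1 (mod 8), (2/9) = +1.
Reached (1/9) = 1. Collecting the sign flips along the way, the symbol is -1.

-1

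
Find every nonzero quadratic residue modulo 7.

Square k = 1,…,3 (k and 7−k give the same square):
1²=1, 2²=4, 3²≡2 (mod 7).
So the quadratic residues mod 7 are {1, 2, 4}.

1,2,4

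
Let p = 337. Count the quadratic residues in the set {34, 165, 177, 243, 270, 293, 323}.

3

(34/337) = -1 → non-residue.
(165/337) = +1 → QR.
(177/337) = -1 → non-residue.
(243/337) = +1 → QR.
(270/337) = -1 → non-residue.
(293/337) = -1 → non-residue.
(323/337) = +1 → QR.
Total quadratic residues among the 7: 3.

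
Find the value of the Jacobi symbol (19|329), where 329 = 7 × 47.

1

Reciprocity: 19 ≡ 3 and 329 ≡ 1 (mod 4), so (19/329) = +(329/19).
Reduce top mod 19: now compute (6/19).
Pull out 2: since 19 ≡ 3 (mod 8), (2/19) = -1.
Reciprocity: 3 ≡ 3 and 19 ≡ 3 (mod 4), so (3/19) = −(19/3).
Reduce top mod 3: now compute (1/3).
Reached (1/3) = 1. Collecting the sign flips along the way, the symbol is +1.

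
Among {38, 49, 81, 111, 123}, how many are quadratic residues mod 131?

(38/131) = +1 → QR.
(49/131) = +1 → QR.
(81/131) = +1 → QR.
(111/131) = -1 → non-residue.
(123/131) = +1 → QR.
Total quadratic residues among the 5: 4.

4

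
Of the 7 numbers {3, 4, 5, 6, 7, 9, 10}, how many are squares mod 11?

4

(3/11) = +1 → QR.
(4/11) = +1 → QR.
(5/11) = +1 → QR.
(6/11) = -1 → non-residue.
(7/11) = -1 → non-residue.
(9/11) = +1 → QR.
(10/11) = -1 → non-residue.
Total quadratic residues among the 7: 4.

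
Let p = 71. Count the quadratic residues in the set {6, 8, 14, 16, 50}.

4

(6/71) = +1 → QR.
(8/71) = +1 → QR.
(14/71) = -1 → non-residue.
(16/71) = +1 → QR.
(50/71) = +1 → QR.
Total quadratic residues among the 5: 4.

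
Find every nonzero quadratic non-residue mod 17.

3 5 6 7 10 11 12 14

Square k = 1,…,8 (k and 17−k give the same square):
1²=1, 2²=4, 3²=9, 4²=16, 5²≡8, 6²≡2, 7²≡15, 8²≡13 (mod 17).
The residues are {1, 2, 4, 8, 9, 13, 15, 16}; the non-residues are the remaining 8 nonzero classes.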